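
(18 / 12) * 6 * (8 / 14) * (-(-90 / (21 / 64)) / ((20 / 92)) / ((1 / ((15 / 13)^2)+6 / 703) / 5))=251460288000 / 5887693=42709.48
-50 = -50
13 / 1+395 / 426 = 5933 / 426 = 13.93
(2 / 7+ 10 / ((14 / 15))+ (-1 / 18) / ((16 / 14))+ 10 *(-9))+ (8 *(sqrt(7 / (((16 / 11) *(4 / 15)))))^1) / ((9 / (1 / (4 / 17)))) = -11383 / 144+ 17 *sqrt(1155) / 36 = -63.00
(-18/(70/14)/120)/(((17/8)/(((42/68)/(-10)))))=63/72250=0.00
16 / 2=8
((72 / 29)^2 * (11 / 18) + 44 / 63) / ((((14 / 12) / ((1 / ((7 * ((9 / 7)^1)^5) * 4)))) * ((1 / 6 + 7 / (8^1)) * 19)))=2440592 / 1241505225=0.00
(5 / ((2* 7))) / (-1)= -5 / 14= -0.36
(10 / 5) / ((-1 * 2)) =-1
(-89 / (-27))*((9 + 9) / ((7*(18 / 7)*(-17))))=-89 / 459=-0.19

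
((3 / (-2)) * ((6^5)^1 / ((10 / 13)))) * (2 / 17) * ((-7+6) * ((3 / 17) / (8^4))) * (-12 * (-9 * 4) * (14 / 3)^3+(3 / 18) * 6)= 249652611 / 73984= 3374.41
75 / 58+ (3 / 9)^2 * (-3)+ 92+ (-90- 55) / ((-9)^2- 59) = 82655 / 957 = 86.37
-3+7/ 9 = -20/ 9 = -2.22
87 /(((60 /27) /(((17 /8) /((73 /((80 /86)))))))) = 13311 /12556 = 1.06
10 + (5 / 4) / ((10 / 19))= 99 / 8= 12.38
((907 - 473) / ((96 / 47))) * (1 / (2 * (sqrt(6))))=10199 * sqrt(6) / 576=43.37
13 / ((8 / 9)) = 117 / 8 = 14.62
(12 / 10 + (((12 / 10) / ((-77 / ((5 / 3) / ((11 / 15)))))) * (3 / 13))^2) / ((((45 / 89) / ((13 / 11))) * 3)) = 21582299038 / 23082634575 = 0.94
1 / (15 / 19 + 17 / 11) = 209 / 488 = 0.43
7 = 7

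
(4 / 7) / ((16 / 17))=17 / 28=0.61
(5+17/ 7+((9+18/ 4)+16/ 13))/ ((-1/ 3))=-12099/ 182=-66.48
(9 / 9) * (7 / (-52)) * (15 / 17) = -105 / 884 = -0.12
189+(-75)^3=-421686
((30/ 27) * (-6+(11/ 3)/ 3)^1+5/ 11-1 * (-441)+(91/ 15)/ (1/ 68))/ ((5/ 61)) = 230632826/ 22275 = 10353.89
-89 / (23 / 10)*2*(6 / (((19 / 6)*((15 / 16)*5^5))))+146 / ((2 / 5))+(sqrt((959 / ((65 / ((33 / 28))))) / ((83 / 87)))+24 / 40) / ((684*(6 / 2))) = sqrt(235777685) / 7380360+17941866203 / 49162500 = 364.95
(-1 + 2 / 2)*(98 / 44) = 0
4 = 4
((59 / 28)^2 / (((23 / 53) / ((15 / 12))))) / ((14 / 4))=922465 / 252448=3.65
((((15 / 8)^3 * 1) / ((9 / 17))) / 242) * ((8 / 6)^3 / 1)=0.12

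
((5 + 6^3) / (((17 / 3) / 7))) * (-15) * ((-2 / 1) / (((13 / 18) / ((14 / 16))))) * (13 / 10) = 51597 / 4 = 12899.25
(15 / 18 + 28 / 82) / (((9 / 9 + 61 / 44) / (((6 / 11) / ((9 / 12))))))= 4624 / 12915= 0.36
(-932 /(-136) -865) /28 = -30.65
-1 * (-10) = 10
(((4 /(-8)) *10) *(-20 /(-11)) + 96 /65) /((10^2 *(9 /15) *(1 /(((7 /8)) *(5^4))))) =-238175 /3432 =-69.40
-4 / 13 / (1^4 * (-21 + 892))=-4 / 11323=-0.00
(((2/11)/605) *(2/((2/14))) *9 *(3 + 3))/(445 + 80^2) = 0.00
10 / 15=2 / 3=0.67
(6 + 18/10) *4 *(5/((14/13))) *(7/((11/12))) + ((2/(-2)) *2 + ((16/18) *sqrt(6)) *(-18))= 12146/11 - 16 *sqrt(6)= 1064.99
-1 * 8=-8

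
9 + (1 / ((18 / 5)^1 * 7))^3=9.00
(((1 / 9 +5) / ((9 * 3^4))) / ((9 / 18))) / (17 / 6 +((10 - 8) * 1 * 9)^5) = 184 / 24794948475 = 0.00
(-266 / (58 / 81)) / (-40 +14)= 10773 / 754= 14.29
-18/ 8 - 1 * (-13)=43/ 4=10.75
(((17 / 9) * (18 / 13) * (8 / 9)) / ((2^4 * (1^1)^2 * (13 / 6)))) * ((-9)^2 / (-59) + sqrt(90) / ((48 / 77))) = -918 / 9971 + 1309 * sqrt(10) / 4056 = 0.93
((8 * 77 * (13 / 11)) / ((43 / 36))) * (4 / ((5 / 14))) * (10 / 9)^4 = 326144000 / 31347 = 10404.31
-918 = -918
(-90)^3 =-729000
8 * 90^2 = 64800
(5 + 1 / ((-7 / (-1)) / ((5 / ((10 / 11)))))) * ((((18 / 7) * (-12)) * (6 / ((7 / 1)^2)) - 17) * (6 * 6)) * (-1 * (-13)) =-135085158 / 2401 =-56262.04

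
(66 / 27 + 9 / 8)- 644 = -46111 / 72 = -640.43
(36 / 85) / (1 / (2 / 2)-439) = -6 / 6205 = -0.00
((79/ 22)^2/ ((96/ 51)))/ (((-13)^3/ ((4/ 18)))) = -106097/ 153122112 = -0.00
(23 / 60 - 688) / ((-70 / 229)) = 9447853 / 4200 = 2249.49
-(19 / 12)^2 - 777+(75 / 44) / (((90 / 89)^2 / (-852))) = -3484303 / 1584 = -2199.69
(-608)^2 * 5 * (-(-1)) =1848320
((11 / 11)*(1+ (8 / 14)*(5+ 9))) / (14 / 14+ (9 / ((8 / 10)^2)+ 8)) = 16 / 41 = 0.39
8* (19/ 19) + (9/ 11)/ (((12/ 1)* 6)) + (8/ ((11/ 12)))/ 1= 1473/ 88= 16.74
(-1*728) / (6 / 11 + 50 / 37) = -383.80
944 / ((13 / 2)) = 1888 / 13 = 145.23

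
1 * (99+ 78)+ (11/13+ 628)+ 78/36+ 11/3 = 63311/78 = 811.68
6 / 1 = 6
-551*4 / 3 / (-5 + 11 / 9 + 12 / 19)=62814 / 269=233.51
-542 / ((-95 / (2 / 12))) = 271 / 285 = 0.95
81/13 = 6.23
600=600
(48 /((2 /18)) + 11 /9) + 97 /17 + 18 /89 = 5979638 /13617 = 439.13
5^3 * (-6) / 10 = -75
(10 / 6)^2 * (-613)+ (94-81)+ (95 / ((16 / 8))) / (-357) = -3619789 / 2142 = -1689.91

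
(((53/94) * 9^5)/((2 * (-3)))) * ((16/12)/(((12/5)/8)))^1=-1159110/47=-24661.91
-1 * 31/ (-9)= 31/ 9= 3.44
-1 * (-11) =11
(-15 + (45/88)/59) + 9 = -31107/5192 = -5.99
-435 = -435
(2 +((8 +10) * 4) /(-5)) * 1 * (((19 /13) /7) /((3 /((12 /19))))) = -248 /455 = -0.55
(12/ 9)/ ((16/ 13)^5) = 0.47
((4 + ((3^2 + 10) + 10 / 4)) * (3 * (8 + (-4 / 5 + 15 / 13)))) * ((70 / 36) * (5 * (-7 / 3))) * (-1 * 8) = 1507730 / 13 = 115979.23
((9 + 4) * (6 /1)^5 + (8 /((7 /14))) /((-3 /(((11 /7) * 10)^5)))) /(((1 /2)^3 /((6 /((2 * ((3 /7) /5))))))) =-10103385678080 /7203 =-1402663567.69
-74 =-74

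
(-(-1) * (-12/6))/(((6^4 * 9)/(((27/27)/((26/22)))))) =-11/75816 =-0.00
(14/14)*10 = 10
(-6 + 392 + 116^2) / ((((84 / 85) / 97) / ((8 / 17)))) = 4475580 / 7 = 639368.57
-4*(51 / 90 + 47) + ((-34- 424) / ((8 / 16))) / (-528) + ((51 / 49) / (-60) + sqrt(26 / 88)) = -101628 / 539 + sqrt(143) / 22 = -188.01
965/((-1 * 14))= -965/14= -68.93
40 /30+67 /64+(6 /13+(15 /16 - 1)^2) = 28411 /9984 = 2.85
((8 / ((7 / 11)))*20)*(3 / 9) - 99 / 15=8107 / 105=77.21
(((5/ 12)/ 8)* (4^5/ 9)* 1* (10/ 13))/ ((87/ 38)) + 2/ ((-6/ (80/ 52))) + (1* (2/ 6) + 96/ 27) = 163895/ 30537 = 5.37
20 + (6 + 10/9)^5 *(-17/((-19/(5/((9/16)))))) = 1460490828220/10097379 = 144640.59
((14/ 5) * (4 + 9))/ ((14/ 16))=208/ 5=41.60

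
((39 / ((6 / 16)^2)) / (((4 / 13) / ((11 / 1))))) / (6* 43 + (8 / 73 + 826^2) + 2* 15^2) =135707 / 9348345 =0.01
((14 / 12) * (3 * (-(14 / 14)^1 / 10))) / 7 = -1 / 20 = -0.05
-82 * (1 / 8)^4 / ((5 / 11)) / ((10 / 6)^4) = -36531 / 6400000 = -0.01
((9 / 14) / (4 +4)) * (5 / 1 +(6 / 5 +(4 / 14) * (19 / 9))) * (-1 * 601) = -1287943 / 3920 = -328.56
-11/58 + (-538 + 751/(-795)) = -24859483/46110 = -539.13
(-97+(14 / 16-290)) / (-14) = 3089 / 112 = 27.58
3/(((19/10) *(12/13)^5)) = 1856465/787968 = 2.36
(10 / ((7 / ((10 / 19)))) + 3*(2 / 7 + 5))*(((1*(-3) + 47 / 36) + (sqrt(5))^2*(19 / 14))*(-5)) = -14170735 / 33516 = -422.81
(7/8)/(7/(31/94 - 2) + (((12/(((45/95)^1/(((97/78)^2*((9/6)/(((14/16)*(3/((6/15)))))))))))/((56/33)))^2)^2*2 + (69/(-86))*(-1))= 911270563620988387145135625/1611748143849591697487844061636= 0.00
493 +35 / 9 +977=13265 / 9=1473.89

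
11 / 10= 1.10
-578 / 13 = -44.46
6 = 6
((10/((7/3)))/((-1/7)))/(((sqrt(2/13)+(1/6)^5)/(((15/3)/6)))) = -63.72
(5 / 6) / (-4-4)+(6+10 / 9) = 1009 / 144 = 7.01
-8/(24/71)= -71/3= -23.67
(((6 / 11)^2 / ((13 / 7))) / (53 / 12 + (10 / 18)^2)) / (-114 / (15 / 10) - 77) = -9072 / 40940471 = -0.00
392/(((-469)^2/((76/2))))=304/4489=0.07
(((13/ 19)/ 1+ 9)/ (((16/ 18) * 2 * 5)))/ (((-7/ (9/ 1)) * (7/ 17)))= -31671/ 9310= -3.40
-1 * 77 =-77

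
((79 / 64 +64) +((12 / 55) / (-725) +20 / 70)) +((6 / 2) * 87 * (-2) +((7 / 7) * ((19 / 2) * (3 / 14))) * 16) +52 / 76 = -143649191519 / 339416000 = -423.22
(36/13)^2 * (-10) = -12960/169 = -76.69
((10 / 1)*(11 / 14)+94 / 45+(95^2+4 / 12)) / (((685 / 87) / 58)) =4787162066 / 71925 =66557.69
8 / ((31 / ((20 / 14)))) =80 / 217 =0.37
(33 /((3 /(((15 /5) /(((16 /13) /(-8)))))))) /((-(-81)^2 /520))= 37180 /2187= 17.00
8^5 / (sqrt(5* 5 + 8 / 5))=32768* sqrt(665) / 133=6353.44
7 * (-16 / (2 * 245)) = -8 / 35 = -0.23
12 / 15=4 / 5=0.80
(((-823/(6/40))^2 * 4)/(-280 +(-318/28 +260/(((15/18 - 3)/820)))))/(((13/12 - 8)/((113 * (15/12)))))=8572275824000/344038071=24916.65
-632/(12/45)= -2370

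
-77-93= -170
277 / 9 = 30.78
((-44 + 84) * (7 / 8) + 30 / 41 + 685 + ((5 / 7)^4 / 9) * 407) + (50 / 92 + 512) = 50741356063 / 40754574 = 1245.05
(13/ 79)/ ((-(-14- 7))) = 0.01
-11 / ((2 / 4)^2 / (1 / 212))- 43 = -2290 / 53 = -43.21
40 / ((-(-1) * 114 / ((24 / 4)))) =40 / 19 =2.11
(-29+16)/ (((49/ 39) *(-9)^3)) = 169/ 11907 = 0.01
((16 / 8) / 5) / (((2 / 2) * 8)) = 0.05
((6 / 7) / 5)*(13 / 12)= 13 / 70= 0.19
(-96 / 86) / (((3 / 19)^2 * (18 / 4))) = -11552 / 1161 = -9.95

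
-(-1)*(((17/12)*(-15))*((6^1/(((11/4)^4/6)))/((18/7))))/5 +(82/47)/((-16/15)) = -14731447/5505016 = -2.68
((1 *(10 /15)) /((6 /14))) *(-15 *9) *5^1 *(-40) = 42000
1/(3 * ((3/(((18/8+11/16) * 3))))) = 47/48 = 0.98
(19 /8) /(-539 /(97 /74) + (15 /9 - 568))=-5529 /2275688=-0.00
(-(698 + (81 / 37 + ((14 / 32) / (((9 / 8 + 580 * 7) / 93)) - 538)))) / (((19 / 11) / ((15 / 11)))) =-128.05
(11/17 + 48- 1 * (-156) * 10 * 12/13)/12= 25307/204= 124.05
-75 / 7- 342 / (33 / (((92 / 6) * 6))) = -74241 / 77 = -964.17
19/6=3.17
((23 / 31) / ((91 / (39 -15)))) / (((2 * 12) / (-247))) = -437 / 217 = -2.01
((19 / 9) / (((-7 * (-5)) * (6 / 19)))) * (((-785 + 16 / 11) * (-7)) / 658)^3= 110.63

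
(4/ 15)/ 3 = 4/ 45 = 0.09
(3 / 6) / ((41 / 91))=91 / 82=1.11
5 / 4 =1.25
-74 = -74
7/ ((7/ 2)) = 2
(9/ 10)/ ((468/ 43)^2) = 1849/ 243360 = 0.01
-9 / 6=-3 / 2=-1.50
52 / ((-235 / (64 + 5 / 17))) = -56836 / 3995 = -14.23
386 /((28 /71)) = 13703 /14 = 978.79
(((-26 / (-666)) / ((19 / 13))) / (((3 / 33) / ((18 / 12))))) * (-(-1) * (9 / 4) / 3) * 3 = 5577 / 5624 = 0.99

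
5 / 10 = 1 / 2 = 0.50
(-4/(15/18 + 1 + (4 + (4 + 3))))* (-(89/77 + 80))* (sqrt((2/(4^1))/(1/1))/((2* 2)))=18747* sqrt(2)/5929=4.47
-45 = -45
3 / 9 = 1 / 3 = 0.33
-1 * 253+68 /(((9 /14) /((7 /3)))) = -167 /27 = -6.19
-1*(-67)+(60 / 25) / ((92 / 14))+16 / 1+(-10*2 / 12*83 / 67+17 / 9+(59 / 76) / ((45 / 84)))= 111515948 / 1317555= 84.64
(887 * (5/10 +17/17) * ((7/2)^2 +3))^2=26348107041/64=411689172.52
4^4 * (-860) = -220160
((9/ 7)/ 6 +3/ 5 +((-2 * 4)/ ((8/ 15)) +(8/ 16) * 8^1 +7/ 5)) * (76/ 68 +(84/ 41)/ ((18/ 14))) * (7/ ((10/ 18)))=-51021/ 170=-300.12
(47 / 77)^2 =2209 / 5929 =0.37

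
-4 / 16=-1 / 4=-0.25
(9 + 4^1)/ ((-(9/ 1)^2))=-0.16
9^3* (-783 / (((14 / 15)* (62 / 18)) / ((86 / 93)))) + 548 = -1100825149 / 6727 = -163642.80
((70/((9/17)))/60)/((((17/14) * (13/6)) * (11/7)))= 686/1287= 0.53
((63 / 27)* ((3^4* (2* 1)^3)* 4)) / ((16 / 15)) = 5670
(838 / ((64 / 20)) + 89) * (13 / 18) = 36491 / 144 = 253.41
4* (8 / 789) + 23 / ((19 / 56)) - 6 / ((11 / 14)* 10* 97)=5424211778 / 79976985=67.82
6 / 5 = 1.20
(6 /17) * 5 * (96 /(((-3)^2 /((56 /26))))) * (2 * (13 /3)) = 17920 /51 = 351.37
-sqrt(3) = -1.73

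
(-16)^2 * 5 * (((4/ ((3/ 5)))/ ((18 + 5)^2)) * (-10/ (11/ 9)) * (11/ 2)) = -384000/ 529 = -725.90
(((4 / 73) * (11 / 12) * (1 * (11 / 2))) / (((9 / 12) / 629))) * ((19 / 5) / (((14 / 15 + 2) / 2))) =600.28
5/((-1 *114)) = -5/114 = -0.04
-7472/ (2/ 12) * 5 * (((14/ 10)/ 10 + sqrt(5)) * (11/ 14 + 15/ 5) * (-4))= 2376096/ 5 + 23760960 * sqrt(5)/ 7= 8065379.45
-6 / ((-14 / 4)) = 12 / 7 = 1.71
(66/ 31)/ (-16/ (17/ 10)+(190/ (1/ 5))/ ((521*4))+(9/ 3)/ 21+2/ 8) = -16367736/ 65831693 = -0.25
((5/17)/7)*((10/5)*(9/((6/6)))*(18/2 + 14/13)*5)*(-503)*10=-191673.24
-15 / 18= -5 / 6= -0.83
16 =16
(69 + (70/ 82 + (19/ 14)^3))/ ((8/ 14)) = 8140035/ 64288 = 126.62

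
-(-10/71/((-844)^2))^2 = -25/639479302533184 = -0.00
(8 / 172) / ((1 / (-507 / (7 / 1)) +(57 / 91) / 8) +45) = 56784 / 55017253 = 0.00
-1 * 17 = -17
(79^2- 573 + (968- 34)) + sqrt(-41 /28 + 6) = 6604.13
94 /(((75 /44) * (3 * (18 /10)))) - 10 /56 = 113783 /11340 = 10.03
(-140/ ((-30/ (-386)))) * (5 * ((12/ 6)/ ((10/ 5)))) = -27020/ 3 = -9006.67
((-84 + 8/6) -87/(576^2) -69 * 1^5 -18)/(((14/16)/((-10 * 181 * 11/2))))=1930324.89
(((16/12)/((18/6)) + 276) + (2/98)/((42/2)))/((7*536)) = 853387/11582424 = 0.07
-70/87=-0.80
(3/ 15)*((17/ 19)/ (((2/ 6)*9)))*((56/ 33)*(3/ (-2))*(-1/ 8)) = 0.02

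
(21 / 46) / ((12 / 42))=147 / 92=1.60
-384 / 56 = -48 / 7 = -6.86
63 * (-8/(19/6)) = -3024/19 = -159.16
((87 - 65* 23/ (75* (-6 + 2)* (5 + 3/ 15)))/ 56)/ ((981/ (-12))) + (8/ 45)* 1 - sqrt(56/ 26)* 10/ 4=87109/ 549360 - 5* sqrt(91)/ 13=-3.51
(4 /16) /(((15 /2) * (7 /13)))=13 /210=0.06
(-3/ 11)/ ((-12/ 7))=7/ 44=0.16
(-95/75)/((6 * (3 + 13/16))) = -152/2745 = -0.06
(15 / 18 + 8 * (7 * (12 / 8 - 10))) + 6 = -2815 / 6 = -469.17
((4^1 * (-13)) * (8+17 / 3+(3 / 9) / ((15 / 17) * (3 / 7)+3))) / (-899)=431626 / 542097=0.80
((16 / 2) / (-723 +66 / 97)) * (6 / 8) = -194 / 23355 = -0.01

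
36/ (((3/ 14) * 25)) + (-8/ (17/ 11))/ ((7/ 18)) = -19608/ 2975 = -6.59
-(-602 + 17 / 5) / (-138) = -2993 / 690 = -4.34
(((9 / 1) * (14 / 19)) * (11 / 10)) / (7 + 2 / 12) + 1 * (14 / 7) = 3.02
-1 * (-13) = 13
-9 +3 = -6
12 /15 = 4 /5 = 0.80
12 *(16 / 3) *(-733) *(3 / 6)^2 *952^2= -10629133312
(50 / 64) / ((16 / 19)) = 475 / 512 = 0.93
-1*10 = -10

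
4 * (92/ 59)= 368/ 59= 6.24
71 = 71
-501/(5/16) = -1603.20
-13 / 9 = -1.44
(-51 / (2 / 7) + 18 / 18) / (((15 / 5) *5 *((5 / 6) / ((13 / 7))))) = -923 / 35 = -26.37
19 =19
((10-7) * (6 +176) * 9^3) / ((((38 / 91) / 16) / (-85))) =-24630343920 / 19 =-1296333890.53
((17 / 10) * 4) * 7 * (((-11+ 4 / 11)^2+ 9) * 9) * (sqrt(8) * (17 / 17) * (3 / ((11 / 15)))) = 569780568 * sqrt(2) / 1331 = 605403.01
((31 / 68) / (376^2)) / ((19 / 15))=465 / 182657792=0.00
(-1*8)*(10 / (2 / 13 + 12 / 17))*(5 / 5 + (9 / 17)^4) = -9368528 / 93347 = -100.36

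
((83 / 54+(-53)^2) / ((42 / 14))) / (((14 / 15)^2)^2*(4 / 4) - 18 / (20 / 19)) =-94855625 / 1654543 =-57.33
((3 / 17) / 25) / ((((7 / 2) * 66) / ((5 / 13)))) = 1 / 85085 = 0.00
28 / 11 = 2.55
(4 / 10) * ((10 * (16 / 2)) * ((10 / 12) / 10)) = 2.67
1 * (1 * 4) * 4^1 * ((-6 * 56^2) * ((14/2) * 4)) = -8429568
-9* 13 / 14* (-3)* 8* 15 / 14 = 10530 / 49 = 214.90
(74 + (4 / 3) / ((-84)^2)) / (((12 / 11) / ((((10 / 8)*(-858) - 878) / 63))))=-16804333799 / 8001504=-2100.15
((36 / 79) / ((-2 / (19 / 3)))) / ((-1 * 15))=38 / 395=0.10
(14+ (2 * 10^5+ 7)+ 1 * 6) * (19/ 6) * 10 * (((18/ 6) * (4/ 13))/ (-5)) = -15202052/ 13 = -1169388.62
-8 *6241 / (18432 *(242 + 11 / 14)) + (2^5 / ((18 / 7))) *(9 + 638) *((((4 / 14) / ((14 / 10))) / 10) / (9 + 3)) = 375016303 / 27409536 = 13.68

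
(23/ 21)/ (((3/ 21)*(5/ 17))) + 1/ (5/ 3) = 80/ 3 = 26.67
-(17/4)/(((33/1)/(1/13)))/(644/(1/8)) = -17/8840832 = -0.00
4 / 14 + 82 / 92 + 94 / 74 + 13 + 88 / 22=231695 / 11914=19.45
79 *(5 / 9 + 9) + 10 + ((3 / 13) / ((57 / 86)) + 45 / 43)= 73248281 / 95589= 766.28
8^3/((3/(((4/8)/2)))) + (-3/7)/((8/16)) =878/21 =41.81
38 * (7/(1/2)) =532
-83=-83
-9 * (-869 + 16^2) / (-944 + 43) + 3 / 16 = -85569 / 14416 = -5.94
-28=-28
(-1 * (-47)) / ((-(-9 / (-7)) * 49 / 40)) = -1880 / 63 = -29.84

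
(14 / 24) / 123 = 7 / 1476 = 0.00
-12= -12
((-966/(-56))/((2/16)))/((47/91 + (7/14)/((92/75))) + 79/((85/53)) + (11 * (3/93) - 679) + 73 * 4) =-2029540240/4948287439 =-0.41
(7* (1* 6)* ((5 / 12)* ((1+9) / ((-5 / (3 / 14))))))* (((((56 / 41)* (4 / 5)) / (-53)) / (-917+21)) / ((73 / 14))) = -0.00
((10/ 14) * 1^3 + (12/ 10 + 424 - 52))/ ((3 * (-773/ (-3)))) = 13087/ 27055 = 0.48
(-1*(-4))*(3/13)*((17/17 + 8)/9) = 12/13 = 0.92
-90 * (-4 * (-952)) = -342720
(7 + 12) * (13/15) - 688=-10073/15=-671.53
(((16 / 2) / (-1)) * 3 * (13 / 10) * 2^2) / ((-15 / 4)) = 832 / 25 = 33.28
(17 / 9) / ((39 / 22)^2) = 8228 / 13689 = 0.60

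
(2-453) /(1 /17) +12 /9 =-22997 /3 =-7665.67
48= 48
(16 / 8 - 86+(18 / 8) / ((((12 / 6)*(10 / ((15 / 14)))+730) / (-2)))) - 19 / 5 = -1972123 / 22460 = -87.81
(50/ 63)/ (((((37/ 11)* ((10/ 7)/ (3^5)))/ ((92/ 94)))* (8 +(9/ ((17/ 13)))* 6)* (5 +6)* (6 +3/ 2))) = 7038/ 728641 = 0.01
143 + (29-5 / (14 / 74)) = 1019 / 7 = 145.57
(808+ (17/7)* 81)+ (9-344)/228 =1601179/1596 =1003.24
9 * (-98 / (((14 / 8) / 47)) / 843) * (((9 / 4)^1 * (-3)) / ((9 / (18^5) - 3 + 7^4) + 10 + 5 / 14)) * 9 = 704971366848 / 994592699519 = 0.71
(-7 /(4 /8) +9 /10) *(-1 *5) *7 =917 /2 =458.50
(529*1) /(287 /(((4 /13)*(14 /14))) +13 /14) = 14812 /26143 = 0.57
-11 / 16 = -0.69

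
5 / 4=1.25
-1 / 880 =-0.00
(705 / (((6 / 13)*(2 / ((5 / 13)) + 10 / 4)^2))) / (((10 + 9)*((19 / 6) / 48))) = 43992000 / 2140369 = 20.55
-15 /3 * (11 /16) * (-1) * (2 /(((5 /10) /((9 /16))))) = 495 /64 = 7.73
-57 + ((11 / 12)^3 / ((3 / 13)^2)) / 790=-700081621 / 12286080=-56.98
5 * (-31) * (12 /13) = -1860 /13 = -143.08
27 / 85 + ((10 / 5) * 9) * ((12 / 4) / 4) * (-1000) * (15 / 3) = -5737473 / 85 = -67499.68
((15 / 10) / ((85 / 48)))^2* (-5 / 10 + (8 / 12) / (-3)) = -3744 / 7225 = -0.52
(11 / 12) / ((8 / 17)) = 187 / 96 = 1.95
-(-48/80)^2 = -9/25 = -0.36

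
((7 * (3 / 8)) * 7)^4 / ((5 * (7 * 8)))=66706983 / 163840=407.15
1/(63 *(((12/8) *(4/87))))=29/126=0.23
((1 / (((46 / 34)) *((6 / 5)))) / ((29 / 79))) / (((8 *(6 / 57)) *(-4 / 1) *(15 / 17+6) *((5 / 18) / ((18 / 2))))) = -1301367 / 554944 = -2.35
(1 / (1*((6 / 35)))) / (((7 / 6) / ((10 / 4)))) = 25 / 2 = 12.50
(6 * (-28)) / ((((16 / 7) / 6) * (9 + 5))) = -63 / 2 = -31.50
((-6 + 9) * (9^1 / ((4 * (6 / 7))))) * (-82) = -2583 / 4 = -645.75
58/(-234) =-29/117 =-0.25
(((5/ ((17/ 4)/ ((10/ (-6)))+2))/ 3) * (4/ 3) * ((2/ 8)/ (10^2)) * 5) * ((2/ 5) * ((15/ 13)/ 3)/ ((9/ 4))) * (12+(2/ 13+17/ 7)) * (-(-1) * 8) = -424640/ 1054053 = -0.40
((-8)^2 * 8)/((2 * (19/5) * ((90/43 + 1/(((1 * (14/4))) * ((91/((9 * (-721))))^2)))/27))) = 1.25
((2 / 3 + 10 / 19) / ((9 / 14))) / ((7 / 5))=680 / 513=1.33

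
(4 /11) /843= 4 /9273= 0.00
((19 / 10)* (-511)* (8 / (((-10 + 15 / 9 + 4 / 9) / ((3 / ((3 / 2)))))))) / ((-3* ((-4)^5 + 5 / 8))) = 0.64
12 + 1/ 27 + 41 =1432/ 27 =53.04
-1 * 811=-811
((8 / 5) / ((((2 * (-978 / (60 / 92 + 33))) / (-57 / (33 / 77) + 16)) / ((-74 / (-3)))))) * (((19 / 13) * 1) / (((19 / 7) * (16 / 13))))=1303029 / 37490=34.76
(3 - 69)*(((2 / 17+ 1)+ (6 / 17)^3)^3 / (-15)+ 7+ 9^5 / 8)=-1156491155559320141 / 2371757529940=-487609.35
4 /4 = 1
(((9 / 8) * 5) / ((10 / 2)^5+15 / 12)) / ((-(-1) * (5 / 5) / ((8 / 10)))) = 18 / 12505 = 0.00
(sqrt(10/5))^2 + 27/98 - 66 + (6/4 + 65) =136/49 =2.78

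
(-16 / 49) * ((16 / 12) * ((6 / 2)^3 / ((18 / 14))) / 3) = -64 / 21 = -3.05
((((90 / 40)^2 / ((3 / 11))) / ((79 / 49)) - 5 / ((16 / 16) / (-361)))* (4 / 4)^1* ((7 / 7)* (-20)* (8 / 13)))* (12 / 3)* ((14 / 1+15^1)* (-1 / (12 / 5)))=256100450 / 237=1080592.62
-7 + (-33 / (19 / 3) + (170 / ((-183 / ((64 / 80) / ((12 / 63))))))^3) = -308803760 / 4312639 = -71.60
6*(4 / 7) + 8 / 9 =4.32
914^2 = 835396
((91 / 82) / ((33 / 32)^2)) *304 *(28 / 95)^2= 584450048 / 21208275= 27.56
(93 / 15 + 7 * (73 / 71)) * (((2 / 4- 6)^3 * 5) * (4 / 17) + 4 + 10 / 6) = -46102286 / 18105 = -2546.38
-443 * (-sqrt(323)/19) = 443 * sqrt(323)/19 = 419.04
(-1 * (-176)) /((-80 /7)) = -77 /5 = -15.40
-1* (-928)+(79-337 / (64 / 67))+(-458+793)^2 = 112879.20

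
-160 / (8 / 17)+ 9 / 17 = -5771 / 17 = -339.47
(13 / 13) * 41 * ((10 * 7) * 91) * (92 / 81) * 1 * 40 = 961105600 / 81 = 11865501.23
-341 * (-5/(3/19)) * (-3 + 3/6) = -161975/6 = -26995.83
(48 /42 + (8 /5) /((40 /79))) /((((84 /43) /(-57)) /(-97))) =59674497 /4900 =12178.47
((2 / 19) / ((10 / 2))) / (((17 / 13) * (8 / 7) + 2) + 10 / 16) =1456 / 284905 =0.01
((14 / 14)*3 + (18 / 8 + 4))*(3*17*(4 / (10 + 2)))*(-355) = -223295 / 4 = -55823.75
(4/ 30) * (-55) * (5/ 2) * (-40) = 2200/ 3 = 733.33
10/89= 0.11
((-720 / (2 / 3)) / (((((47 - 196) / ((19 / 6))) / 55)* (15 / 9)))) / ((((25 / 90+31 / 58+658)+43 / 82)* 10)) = 241542972 / 2102557327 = 0.11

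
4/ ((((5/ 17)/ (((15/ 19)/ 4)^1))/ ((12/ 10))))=306/ 95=3.22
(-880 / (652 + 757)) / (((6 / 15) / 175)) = -385000 / 1409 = -273.24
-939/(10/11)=-10329/10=-1032.90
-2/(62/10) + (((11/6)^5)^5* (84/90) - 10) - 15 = 23511144513831991471960313267/6610041966958655569920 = 3556882.79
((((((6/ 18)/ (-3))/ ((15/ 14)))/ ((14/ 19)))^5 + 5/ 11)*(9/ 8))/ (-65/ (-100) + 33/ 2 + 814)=112087217393/ 182204214699375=0.00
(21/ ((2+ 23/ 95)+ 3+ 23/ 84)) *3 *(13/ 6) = 1089270/ 44017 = 24.75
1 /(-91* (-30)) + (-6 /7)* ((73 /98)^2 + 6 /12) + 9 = 26534168 /3277365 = 8.10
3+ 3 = 6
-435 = -435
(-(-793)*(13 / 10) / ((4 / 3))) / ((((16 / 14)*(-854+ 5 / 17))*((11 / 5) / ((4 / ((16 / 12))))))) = -11040939 / 10217152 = -1.08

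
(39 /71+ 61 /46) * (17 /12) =104125 /39192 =2.66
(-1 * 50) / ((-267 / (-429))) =-7150 / 89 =-80.34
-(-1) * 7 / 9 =7 / 9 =0.78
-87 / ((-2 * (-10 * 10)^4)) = 87 / 200000000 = 0.00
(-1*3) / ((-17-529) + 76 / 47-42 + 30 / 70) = 987 / 192779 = 0.01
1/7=0.14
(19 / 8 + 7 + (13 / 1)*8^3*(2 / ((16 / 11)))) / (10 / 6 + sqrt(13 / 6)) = 1099365 / 44-219873*sqrt(78) / 88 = 2918.91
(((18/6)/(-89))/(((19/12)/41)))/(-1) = 1476/1691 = 0.87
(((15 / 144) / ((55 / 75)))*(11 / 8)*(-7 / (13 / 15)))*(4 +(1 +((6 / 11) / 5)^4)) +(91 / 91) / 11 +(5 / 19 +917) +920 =4234206783461 / 2314449280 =1829.47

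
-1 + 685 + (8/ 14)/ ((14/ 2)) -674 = 494/ 49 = 10.08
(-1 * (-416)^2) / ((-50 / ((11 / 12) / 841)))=237952 / 63075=3.77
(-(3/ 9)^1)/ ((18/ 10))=-5/ 27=-0.19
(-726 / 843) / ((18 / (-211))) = 10.10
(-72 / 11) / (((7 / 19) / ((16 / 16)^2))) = -17.77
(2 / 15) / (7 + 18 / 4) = 4 / 345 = 0.01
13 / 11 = 1.18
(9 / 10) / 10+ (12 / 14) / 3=263 / 700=0.38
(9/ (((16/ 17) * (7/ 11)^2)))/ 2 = 18513/ 1568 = 11.81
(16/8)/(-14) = -1/7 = -0.14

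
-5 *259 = -1295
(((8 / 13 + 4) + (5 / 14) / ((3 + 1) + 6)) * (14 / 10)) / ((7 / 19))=17.67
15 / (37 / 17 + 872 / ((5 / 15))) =255 / 44509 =0.01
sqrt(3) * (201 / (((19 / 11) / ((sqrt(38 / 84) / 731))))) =2211 * sqrt(266) / 194446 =0.19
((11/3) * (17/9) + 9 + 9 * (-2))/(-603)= 56/16281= 0.00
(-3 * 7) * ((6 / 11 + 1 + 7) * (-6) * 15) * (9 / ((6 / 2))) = 532980 / 11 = 48452.73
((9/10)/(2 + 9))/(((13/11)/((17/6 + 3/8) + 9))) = 0.85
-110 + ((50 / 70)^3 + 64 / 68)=-633797 / 5831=-108.69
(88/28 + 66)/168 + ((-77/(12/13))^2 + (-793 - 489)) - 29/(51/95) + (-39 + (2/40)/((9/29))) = 3348995873/599760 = 5583.89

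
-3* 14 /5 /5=-42 /25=-1.68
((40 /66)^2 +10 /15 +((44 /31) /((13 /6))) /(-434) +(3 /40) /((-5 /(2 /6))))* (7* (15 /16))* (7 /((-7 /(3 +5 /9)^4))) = -160317288128512 /148769329995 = -1077.62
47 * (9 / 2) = 423 / 2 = 211.50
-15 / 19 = -0.79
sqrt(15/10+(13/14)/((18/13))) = sqrt(3829)/42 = 1.47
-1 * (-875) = 875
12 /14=6 /7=0.86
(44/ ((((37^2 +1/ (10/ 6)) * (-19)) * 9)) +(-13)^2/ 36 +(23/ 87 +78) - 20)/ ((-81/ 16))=-534506633/ 42979653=-12.44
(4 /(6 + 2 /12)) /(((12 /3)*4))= 3 /74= 0.04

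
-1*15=-15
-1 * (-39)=39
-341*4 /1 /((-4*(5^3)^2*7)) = 341 /109375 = 0.00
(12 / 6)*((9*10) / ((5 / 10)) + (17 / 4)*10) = 445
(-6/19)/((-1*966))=1/3059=0.00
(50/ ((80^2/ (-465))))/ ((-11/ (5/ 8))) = 2325/ 11264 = 0.21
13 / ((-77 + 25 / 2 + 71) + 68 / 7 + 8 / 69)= 12558 / 15775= 0.80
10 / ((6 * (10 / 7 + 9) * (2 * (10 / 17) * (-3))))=-119 / 2628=-0.05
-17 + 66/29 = -427/29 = -14.72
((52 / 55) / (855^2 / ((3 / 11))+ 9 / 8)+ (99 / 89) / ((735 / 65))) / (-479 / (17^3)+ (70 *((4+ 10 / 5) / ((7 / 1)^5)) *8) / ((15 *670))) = -36926720671336069 / 36590480246649087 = -1.01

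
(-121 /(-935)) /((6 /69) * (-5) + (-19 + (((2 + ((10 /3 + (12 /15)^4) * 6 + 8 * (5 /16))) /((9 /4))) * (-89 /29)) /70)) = -26263125 /4050742048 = -0.01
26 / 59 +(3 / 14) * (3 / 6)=905 / 1652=0.55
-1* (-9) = 9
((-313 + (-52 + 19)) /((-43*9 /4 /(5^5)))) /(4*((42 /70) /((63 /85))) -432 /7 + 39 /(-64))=-1937600000 /10244019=-189.14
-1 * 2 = -2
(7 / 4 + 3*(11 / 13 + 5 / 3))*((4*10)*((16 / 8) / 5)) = 1932 / 13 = 148.62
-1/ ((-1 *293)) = 1/ 293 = 0.00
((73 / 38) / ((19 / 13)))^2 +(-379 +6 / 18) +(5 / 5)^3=-587912969 / 1563852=-375.94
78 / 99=0.79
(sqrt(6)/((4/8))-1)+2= 1+2*sqrt(6)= 5.90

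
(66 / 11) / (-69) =-2 / 23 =-0.09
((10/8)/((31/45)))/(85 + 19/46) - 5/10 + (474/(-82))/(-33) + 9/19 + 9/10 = 11168529799/10436956310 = 1.07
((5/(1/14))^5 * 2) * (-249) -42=-836988600042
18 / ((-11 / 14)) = -252 / 11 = -22.91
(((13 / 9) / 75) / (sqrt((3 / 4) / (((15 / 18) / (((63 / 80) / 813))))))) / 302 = 26 * sqrt(11382) / 1284255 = 0.00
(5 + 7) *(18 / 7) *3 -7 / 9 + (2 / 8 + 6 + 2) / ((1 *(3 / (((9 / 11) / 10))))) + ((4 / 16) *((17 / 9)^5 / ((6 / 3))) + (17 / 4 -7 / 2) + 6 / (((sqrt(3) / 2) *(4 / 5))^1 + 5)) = 245772350449 / 2533792590 -60 *sqrt(3) / 613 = 96.83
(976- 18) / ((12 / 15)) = 2395 / 2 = 1197.50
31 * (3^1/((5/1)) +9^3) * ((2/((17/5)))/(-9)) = -75392/51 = -1478.27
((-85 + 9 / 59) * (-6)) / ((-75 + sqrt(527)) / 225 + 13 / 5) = 202743000 / 900871 - 6758100 * sqrt(527) / 15314807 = 214.92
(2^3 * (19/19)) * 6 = 48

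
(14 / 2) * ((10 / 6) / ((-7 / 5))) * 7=-58.33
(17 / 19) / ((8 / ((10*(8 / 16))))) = 85 / 152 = 0.56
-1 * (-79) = 79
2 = 2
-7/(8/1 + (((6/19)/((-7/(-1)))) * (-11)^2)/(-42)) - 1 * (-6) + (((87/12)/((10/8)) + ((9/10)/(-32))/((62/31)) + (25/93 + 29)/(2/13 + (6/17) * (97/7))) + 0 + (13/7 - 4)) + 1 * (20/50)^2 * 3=447750688108177/29779296086400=15.04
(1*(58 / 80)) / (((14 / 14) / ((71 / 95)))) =2059 / 3800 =0.54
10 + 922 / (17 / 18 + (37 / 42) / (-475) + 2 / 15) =27912820 / 32197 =866.94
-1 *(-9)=9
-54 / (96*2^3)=-9 / 128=-0.07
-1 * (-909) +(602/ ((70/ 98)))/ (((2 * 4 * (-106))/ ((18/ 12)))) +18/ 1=3924159/ 4240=925.51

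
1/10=0.10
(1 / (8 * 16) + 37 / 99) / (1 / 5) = 24175 / 12672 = 1.91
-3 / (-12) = 1 / 4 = 0.25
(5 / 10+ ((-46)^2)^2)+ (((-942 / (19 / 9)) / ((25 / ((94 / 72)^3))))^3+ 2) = 305164076473563057706069 / 69122916864000000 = 4414803.23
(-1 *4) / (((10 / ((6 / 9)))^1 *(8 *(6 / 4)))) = -1 / 45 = -0.02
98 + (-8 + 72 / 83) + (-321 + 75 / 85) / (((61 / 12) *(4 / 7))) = -1664352 / 86071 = -19.34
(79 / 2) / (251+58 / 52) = 0.16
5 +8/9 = 53/9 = 5.89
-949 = -949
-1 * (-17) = 17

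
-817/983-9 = -9664/983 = -9.83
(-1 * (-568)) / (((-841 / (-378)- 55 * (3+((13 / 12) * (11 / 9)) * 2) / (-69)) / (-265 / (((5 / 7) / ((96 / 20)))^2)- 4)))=-11084058359136 / 10965875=-1010777.38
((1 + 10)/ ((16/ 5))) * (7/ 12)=385/ 192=2.01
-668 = -668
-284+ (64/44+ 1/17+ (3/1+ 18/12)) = -103967/374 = -277.99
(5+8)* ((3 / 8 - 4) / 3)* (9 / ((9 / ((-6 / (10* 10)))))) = 0.94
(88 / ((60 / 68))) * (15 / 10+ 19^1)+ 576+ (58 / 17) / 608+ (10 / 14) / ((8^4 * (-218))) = 79359492367199 / 30283653120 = 2620.54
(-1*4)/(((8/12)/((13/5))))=-78/5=-15.60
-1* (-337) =337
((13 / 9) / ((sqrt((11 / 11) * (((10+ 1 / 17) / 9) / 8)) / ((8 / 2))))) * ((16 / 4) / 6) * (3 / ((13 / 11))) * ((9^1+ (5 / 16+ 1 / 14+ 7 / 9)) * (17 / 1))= 1915441 * sqrt(646) / 10773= 4519.06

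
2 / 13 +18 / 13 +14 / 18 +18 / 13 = 433 / 117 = 3.70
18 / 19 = 0.95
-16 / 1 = -16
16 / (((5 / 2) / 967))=30944 / 5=6188.80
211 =211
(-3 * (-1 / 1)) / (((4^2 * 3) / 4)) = 0.25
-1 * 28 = -28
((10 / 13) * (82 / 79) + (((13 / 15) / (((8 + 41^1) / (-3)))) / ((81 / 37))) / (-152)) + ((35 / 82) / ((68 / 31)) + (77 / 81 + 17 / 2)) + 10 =1839282136856 / 89967711015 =20.44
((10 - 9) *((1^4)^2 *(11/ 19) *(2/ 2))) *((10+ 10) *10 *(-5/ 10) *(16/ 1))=-17600/ 19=-926.32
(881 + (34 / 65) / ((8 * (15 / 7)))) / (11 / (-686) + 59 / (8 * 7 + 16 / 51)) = 846202143206 / 990883725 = 853.99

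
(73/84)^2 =5329/7056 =0.76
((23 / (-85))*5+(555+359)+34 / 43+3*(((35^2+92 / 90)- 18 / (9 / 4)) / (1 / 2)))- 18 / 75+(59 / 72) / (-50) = 21635211767 / 2631600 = 8221.31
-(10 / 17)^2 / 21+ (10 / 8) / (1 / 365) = 11075525 / 24276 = 456.23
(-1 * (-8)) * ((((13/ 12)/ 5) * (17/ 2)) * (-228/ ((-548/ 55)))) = 46189/ 137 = 337.15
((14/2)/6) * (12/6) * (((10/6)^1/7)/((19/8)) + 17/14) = 1049/342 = 3.07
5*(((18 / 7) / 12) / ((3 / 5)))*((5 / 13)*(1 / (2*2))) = 125 / 728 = 0.17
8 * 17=136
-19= -19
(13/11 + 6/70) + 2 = 1258/385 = 3.27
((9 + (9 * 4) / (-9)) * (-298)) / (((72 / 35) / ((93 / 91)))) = -115475 / 156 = -740.22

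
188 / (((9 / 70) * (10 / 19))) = 25004 / 9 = 2778.22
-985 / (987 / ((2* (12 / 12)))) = -1970 / 987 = -2.00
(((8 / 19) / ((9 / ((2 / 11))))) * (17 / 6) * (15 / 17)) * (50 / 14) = 1000 / 13167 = 0.08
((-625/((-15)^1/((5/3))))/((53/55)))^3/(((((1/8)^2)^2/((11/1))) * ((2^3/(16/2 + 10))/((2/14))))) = 457531250000000000/84413259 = 5420134886.63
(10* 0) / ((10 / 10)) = 0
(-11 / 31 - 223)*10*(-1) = 69240 / 31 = 2233.55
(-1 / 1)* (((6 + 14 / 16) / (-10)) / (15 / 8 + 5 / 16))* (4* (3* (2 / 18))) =44 / 105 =0.42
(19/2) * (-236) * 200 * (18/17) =-8071200/17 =-474776.47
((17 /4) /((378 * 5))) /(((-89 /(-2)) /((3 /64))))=17 /7176960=0.00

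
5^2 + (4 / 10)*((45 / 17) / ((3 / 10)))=485 / 17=28.53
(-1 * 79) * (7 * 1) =-553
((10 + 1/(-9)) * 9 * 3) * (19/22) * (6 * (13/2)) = 197847/22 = 8993.05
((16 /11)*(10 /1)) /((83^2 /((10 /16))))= 100 /75779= 0.00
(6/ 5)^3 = 216/ 125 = 1.73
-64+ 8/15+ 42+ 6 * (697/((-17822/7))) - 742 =-14609761/19095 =-765.11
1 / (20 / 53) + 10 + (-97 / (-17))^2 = 261297 / 5780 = 45.21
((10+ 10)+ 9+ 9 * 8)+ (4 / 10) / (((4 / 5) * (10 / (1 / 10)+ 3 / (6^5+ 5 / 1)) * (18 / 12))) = 235772990 / 2334309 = 101.00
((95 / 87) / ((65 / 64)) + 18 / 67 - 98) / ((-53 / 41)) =300296956 / 4016181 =74.77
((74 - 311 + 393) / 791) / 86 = 78 / 34013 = 0.00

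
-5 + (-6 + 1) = -10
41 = 41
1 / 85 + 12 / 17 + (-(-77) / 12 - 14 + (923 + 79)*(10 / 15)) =674357 / 1020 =661.13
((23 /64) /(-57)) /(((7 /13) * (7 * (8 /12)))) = -299 /119168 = -0.00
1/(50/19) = 19/50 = 0.38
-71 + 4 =-67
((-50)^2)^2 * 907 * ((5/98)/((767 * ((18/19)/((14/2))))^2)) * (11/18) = 7034564453125/428862681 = 16402.84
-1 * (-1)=1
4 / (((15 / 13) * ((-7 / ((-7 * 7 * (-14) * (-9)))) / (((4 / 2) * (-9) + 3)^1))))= -45864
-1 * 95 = -95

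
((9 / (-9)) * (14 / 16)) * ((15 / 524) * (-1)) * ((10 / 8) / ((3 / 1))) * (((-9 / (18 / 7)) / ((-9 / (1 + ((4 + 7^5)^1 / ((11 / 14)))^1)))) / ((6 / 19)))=1826040125 / 6640128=275.00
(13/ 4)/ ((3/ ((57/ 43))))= 247/ 172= 1.44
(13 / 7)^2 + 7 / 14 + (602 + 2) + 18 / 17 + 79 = 1146221 / 1666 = 688.01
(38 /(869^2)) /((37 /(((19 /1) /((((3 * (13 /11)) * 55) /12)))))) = 0.00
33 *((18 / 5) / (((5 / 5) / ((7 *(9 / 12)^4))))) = 168399 / 640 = 263.12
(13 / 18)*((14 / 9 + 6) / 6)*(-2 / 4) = -221 / 486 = -0.45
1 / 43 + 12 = 12.02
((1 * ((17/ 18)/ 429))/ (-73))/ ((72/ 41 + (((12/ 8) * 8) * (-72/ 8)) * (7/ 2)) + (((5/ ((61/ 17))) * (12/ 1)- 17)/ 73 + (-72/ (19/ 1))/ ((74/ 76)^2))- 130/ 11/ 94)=2735671331/ 34504402364592264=0.00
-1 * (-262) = 262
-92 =-92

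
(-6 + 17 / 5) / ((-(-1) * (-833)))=13 / 4165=0.00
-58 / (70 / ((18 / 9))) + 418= 14572 / 35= 416.34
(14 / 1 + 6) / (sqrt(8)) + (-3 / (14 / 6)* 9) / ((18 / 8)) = -36 / 7 + 5* sqrt(2) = 1.93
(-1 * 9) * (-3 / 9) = 3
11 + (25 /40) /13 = 1149 /104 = 11.05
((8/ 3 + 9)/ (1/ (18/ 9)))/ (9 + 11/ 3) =35/ 19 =1.84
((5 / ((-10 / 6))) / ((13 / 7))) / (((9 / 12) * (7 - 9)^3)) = 7 / 26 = 0.27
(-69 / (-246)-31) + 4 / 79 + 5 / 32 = -3162573 / 103648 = -30.51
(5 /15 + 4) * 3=13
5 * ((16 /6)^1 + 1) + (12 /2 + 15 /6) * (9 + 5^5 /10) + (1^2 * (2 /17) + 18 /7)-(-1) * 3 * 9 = 3970943 /1428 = 2780.77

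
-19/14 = -1.36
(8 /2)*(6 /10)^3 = 108 /125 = 0.86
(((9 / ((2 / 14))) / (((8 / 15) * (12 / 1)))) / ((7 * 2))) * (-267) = -12015 / 64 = -187.73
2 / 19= 0.11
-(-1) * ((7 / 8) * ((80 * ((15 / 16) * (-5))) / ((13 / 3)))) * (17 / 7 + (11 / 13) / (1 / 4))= -595125 / 1352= -440.18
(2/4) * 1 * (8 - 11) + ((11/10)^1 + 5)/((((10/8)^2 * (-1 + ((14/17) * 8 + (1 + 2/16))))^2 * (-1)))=-8103542911/5209806250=-1.56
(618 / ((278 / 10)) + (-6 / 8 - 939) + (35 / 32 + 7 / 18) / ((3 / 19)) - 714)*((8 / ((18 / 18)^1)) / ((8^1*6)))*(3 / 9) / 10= -9.01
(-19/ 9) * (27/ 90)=-19/ 30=-0.63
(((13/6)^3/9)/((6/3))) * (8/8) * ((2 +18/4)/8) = 28561/62208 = 0.46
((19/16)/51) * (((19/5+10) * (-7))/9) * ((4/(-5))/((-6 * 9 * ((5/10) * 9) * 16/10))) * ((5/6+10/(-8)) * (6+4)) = 15295/7138368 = 0.00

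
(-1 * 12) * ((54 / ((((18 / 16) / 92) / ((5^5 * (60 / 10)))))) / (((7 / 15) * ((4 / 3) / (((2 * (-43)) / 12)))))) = 80109000000 / 7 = 11444142857.14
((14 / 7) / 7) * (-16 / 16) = -2 / 7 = -0.29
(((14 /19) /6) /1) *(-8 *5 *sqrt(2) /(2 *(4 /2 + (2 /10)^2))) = -3500 *sqrt(2) /2907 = -1.70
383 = 383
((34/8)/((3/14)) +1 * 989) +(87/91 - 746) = 144029/546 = 263.79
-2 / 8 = -1 / 4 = -0.25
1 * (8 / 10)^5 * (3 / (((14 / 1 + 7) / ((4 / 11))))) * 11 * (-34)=-139264 / 21875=-6.37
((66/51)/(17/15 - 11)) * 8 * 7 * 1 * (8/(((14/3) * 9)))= -880/629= -1.40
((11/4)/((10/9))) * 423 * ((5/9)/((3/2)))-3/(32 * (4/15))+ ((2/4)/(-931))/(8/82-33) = 62277258077/160757632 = 387.40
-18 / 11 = -1.64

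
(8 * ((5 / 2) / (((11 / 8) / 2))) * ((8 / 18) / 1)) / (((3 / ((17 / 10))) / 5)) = 10880 / 297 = 36.63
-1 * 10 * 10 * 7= -700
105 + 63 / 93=3276 / 31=105.68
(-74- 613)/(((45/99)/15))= -22671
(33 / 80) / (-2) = -33 / 160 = -0.21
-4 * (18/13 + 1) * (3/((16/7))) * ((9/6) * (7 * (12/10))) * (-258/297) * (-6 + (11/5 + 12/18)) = -3069899/7150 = -429.36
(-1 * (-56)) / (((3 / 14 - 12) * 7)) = -112 / 165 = -0.68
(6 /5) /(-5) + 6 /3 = 44 /25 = 1.76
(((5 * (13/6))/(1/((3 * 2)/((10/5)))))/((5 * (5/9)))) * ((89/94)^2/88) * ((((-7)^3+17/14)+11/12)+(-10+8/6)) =-9070170759/217719040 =-41.66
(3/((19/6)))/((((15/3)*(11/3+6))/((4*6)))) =0.47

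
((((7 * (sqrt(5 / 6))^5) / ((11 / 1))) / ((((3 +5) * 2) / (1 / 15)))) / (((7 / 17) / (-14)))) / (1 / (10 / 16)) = -2975 * sqrt(30) / 456192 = -0.04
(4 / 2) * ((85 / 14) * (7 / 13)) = 85 / 13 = 6.54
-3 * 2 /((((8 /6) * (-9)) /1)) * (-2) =-1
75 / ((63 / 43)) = 1075 / 21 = 51.19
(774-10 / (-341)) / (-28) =-65986 / 2387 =-27.64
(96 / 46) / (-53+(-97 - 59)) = -48 / 4807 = -0.01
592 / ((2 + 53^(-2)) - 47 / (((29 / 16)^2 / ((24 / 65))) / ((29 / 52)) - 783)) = 1959233499824 / 6822997605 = 287.15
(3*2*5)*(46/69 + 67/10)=221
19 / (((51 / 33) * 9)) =209 / 153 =1.37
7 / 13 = 0.54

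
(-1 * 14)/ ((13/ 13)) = -14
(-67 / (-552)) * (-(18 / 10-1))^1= -67 / 690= -0.10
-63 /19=-3.32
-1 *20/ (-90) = 2/ 9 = 0.22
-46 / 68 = -23 / 34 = -0.68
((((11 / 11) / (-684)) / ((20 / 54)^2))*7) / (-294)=27 / 106400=0.00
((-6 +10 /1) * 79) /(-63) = -316 /63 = -5.02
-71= -71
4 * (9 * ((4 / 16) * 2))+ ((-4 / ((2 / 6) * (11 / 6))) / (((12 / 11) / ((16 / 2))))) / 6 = 10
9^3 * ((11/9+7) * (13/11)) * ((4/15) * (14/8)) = 181818/55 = 3305.78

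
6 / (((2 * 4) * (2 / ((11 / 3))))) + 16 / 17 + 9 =1539 / 136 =11.32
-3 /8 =-0.38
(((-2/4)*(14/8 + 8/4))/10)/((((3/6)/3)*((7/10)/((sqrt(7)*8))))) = -90*sqrt(7)/7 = -34.02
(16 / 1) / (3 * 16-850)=-8 / 401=-0.02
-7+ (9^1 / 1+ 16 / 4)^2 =162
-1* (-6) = 6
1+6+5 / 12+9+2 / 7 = 1403 / 84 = 16.70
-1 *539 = -539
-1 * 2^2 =-4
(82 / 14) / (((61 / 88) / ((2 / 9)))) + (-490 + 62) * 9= -14796020 / 3843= -3850.12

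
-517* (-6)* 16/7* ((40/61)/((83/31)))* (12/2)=369262080/35441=10419.06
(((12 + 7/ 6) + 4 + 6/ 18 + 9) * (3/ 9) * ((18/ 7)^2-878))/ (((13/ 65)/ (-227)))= 1284249095/ 147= 8736388.40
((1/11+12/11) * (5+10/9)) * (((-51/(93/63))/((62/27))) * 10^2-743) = -140391745/8649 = -16232.14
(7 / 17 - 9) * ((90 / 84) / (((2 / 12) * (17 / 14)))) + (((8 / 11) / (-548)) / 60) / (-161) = -45.47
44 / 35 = 1.26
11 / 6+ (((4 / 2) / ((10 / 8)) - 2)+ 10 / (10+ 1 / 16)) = 11723 / 4830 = 2.43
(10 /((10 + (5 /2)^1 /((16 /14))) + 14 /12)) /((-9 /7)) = -1120 /1923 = -0.58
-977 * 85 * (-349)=28982705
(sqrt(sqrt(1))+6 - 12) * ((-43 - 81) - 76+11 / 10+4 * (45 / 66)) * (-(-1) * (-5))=-107895 / 22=-4904.32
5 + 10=15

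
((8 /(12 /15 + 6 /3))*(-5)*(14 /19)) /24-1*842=-48019 /57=-842.44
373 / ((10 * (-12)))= -373 / 120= -3.11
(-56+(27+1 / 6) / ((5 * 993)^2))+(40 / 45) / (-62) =-256832891147 / 4585127850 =-56.01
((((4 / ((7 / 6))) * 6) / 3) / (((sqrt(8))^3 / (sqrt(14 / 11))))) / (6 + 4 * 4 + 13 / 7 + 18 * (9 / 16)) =24 * sqrt(77) / 20933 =0.01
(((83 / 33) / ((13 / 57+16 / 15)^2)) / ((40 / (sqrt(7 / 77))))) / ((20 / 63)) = 209741 *sqrt(11) / 19526496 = 0.04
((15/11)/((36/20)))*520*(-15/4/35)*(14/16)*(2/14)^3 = -1625/15092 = -0.11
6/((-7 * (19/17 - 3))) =51/112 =0.46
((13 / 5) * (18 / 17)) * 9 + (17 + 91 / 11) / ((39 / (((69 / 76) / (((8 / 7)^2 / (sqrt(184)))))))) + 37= 156653 * sqrt(46) / 173888 + 5251 / 85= 67.89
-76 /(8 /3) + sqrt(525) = -57 /2 + 5 * sqrt(21) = -5.59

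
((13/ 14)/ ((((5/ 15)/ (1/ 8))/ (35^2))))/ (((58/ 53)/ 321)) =116113725/ 928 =125122.55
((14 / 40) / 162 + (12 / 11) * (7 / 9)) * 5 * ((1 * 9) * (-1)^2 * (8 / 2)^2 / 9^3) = 60634 / 72171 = 0.84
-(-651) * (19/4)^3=4465209/64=69768.89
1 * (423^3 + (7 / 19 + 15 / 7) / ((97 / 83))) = 976437588989 / 12901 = 75686969.15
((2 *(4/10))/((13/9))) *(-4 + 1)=-108/65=-1.66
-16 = -16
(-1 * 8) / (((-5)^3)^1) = 8 / 125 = 0.06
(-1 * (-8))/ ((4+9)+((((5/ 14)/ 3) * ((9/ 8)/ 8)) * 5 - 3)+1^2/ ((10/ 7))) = 35840/ 48311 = 0.74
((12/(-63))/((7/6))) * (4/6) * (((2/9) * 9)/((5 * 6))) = -16/2205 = -0.01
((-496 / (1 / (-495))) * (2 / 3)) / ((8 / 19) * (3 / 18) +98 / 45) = 2257200 / 31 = 72812.90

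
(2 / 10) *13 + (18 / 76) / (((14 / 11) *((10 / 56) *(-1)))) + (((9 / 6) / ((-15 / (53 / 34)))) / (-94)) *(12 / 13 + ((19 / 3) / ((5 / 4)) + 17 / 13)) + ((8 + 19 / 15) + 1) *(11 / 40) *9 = 3194749919 / 118411800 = 26.98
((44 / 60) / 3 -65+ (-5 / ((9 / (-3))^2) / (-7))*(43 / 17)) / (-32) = 345691 / 171360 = 2.02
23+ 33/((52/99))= 4463/52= 85.83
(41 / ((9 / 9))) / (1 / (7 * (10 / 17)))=2870 / 17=168.82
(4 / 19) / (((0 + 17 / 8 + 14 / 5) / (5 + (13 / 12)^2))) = 8890 / 33687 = 0.26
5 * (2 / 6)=1.67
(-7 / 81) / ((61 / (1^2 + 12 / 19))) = -217 / 93879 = -0.00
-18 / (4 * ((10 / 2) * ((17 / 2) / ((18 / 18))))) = -0.11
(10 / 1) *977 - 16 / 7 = 68374 / 7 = 9767.71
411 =411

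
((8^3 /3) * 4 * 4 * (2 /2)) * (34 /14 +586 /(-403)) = 2660.97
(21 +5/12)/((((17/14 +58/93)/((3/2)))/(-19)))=-3178833/9572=-332.10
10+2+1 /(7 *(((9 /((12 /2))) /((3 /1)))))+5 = 121 /7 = 17.29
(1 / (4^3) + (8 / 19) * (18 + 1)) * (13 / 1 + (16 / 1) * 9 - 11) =37449 / 32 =1170.28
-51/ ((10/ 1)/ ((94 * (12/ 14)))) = -14382/ 35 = -410.91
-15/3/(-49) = 5/49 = 0.10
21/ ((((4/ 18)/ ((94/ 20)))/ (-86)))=-38196.90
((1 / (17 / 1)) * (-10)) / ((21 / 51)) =-10 / 7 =-1.43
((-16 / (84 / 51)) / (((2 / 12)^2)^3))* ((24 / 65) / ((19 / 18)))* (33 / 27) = -1675137024 / 8645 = -193769.46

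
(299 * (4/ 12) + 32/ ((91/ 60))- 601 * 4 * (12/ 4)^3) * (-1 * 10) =176869150/ 273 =647872.34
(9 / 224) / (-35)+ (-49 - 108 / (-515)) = -39400063 / 807520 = -48.79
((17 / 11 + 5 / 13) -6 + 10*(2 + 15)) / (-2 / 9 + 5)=34.73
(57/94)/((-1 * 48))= -19/1504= -0.01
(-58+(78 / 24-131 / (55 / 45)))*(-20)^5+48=5700000528 / 11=518181866.18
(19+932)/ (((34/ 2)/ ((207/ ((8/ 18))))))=1771713/ 68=26054.60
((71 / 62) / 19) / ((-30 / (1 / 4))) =-0.00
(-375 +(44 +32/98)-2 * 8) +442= 95.33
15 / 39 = 5 / 13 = 0.38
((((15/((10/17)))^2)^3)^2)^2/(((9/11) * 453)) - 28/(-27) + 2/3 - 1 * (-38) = 1054573639883248772659563832809806589611563/68400709632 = 15417583319777227960610110000000.00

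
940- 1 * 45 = 895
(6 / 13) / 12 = 1 / 26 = 0.04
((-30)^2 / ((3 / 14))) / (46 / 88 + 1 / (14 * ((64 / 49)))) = 1971200 / 271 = 7273.80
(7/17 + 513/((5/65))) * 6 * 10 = 6802800/17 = 400164.71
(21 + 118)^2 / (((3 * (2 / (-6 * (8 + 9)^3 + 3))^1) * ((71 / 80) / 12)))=-91117836000 / 71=-1283349802.82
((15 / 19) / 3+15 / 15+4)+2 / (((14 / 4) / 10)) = 1460 / 133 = 10.98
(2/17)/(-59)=-2/1003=-0.00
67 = 67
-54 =-54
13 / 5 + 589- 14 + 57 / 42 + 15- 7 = 41087 / 70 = 586.96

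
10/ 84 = 0.12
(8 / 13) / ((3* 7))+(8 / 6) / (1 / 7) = 852 / 91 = 9.36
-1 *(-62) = 62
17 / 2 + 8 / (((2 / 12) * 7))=215 / 14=15.36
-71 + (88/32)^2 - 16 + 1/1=-1255/16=-78.44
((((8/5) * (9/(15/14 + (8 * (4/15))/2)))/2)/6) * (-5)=-1260/449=-2.81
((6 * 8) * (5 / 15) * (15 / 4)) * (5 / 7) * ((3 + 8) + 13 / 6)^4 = 973752025 / 756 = 1288031.78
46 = 46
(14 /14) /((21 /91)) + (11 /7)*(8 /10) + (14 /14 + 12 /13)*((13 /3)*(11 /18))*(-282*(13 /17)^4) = -12773201894 /26309115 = -485.50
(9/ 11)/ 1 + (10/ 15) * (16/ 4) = 115/ 33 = 3.48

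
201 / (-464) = -201 / 464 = -0.43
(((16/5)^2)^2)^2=4294967296/390625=10995.12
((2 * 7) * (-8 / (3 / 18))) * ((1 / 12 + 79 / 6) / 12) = -742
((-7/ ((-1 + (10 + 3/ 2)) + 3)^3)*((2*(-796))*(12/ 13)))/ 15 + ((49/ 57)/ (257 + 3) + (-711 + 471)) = -23308741103/ 97234020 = -239.72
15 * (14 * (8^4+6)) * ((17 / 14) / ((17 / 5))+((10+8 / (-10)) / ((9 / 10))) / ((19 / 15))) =7259460.53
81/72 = 9/8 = 1.12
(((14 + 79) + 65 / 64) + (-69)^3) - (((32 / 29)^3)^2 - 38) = -12500951176174503 / 38068692544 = -328378.79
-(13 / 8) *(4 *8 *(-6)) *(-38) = -11856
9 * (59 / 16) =531 / 16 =33.19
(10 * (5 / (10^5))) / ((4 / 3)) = 3 / 8000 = 0.00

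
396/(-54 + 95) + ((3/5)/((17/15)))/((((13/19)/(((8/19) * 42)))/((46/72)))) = 166728/9061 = 18.40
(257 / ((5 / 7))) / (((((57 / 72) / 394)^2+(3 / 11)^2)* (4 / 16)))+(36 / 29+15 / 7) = 15807509328131403 / 816858911575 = 19351.58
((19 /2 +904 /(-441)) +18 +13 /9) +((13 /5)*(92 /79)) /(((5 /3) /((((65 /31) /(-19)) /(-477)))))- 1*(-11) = 45792673173 /1208410070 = 37.89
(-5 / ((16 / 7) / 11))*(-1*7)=2695 / 16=168.44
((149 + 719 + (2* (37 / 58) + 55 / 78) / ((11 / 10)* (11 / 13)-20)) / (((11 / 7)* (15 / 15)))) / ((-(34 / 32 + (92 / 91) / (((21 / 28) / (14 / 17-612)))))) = 32431860291376 / 48315903205823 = 0.67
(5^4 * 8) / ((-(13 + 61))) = -67.57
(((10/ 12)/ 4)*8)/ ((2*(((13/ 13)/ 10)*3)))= 25/ 9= 2.78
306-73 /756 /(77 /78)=2967863 /9702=305.90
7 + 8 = 15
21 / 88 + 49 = 4333 / 88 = 49.24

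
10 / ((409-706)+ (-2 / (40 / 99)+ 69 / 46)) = -200 / 6009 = -0.03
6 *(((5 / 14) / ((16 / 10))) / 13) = 75 / 728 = 0.10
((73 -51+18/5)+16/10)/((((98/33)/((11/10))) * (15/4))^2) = 1991176/7503125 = 0.27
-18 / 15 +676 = 674.80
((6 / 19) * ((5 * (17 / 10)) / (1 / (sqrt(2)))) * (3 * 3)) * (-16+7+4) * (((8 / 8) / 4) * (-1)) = 2295 * sqrt(2) / 76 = 42.71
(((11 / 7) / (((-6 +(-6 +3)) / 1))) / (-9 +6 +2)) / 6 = 11 / 378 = 0.03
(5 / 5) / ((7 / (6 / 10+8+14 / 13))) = 629 / 455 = 1.38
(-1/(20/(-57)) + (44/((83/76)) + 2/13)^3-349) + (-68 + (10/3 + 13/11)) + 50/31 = 1689713460866232089/25702180157940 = 65742.03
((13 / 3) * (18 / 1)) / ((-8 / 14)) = -273 / 2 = -136.50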